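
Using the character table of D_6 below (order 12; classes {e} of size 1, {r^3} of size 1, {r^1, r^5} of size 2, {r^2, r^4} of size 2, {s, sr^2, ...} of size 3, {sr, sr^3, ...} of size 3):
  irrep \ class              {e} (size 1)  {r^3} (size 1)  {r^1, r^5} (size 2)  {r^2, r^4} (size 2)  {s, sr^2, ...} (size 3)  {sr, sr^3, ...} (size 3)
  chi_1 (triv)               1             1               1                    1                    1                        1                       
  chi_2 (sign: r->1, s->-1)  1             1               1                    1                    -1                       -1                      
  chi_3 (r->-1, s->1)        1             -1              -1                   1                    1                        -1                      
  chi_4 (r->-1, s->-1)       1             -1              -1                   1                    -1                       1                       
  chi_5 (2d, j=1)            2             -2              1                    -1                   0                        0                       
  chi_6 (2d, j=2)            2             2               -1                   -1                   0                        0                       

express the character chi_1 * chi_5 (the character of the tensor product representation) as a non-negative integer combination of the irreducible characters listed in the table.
chi_1 tensor chi_5 = chi_5 (all other irreducibles have multiplicity 0).

Explanation: The character of a tensor product is the pointwise product (chi_1 * chi_5)(C) = chi_1(C) * chi_5(C):
  {e}: (1)*(2), {r^3}: (1)*(-2), {r^1, r^5}: (1)*(1), {r^2, r^4}: (1)*(-1), {s, sr^2, ...}: (1)*(0), {sr, sr^3, ...}: (1)*(0)
so (chi_1 * chi_5) takes values
  {e} -> 2, {r^3} -> -2, {r^1, r^5} -> 1, {r^2, r^4} -> -1, {s, sr^2, ...} -> 0, {sr, sr^3, ...} -> 0.
Now take the inner product of this character with each irreducible chi from the table, <chi_1*chi_5, chi> = (1/12) sum_C |C| (chi_1*chi_5)(C) conj(chi(C)):
  <chi_1*chi_5, chi_1> = (1/12)[1*(2)*conj(1) + 1*(-2)*conj(1) + 2*(1)*conj(1) + 2*(-1)*conj(1) + 3*(0)*conj(1) + 3*(0)*conj(1)]
      = (1/12)[(2) + (-2) + (2) + (-2) + (0) + (0)] = 0/12 = 0
  <chi_1*chi_5, chi_2> = (1/12)[1*(2)*conj(1) + 1*(-2)*conj(1) + 2*(1)*conj(1) + 2*(-1)*conj(1) + 3*(0)*conj(-1) + 3*(0)*conj(-1)]
      = (1/12)[(2) + (-2) + (2) + (-2) + (0) + (0)] = 0/12 = 0
  <chi_1*chi_5, chi_3> = (1/12)[1*(2)*conj(1) + 1*(-2)*conj(-1) + 2*(1)*conj(-1) + 2*(-1)*conj(1) + 3*(0)*conj(1) + 3*(0)*conj(-1)]
      = (1/12)[(2) + (2) + (-2) + (-2) + (0) + (0)] = 0/12 = 0
  <chi_1*chi_5, chi_4> = (1/12)[1*(2)*conj(1) + 1*(-2)*conj(-1) + 2*(1)*conj(-1) + 2*(-1)*conj(1) + 3*(0)*conj(-1) + 3*(0)*conj(1)]
      = (1/12)[(2) + (2) + (-2) + (-2) + (0) + (0)] = 0/12 = 0
  <chi_1*chi_5, chi_5> = (1/12)[1*(2)*conj(2) + 1*(-2)*conj(-2) + 2*(1)*conj(1) + 2*(-1)*conj(-1) + 3*(0)*conj(0) + 3*(0)*conj(0)]
      = (1/12)[(4) + (4) + (2) + (2) + (0) + (0)] = 12/12 = 1
  <chi_1*chi_5, chi_6> = (1/12)[1*(2)*conj(2) + 1*(-2)*conj(2) + 2*(1)*conj(-1) + 2*(-1)*conj(-1) + 3*(0)*conj(0) + 3*(0)*conj(0)]
      = (1/12)[(4) + (-4) + (-2) + (2) + (0) + (0)] = 0/12 = 0
Hence the multiplicities are chi_5: 1. Dimension check: dim(chi_1)*dim(chi_5) = 1*2 = 2 and sum (mult * dim) = 1*2 = 2.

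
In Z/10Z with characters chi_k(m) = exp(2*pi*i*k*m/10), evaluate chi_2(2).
chi_2(2) = zeta_10^4 = exp(4*I*pi/5)

Details: chi_2(2) = zeta_10^(2*2) = zeta_10^4. Since zeta_10^10 = 1, this equals zeta_10^4 = exp(2*pi*i*4/10) = exp(4*I*pi/5).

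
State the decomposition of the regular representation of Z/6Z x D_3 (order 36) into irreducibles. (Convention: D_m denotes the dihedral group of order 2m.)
Each irreducible V_i of dimension d_i appears with multiplicity d_i, i.e. rho_reg = (direct sum over all irreducibles V_i) d_i V_i. The irreducible dimensions for Z/6Z x D_3 are 1, 1, 1, 1, 1, 1, 1, 1, 1, 1, 1, 1, 2, 2, 2, 2, 2, 2: 12 irreducibles of dimension 1, each with multiplicity 1; 6 irreducibles of dimension 2, each with multiplicity 2. Total dimension 12*1*1 + 6*2*2 = 36 = |G|.

Solution. General theorem: in the regular representation of a finite group G, each irreducible appears with multiplicity equal to its dimension. Check: dim(rho_reg) = sum d_i^2 = 1 + 1 + 1 + 1 + 1 + 1 + 1 + 1 + 1 + 1 + 1 + 1 + 4 + 4 + 4 + 4 + 4 + 4 = 36 = |G|.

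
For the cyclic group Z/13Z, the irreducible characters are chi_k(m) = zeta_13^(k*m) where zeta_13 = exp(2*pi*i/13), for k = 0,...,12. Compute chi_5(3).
chi_5(3) = zeta_13^15 = exp(4*I*pi/13)

Details: chi_5(3) = zeta_13^(5*3) = zeta_13^15. Since zeta_13^13 = 1, this equals zeta_13^2 = exp(2*pi*i*2/13) = exp(4*I*pi/13).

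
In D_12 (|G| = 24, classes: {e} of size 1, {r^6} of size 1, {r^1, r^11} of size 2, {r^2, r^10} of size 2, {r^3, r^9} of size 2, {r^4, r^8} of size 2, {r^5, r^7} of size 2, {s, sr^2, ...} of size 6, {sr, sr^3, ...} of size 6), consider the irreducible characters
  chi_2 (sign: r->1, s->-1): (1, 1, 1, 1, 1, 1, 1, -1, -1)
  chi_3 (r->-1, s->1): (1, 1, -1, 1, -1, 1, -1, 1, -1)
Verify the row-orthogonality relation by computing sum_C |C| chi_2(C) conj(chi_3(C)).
Sum = 0; so <chi_2, chi_3> = 0 (distinct irreducibles are orthogonal).

Working: Compute term by term over conjugacy classes (|C| * chi_2(C) * conj(chi_3(C))):
  1*(1)*conj(1) + 1*(1)*conj(1) + 2*(1)*conj(-1) + 2*(1)*conj(1) + 2*(1)*conj(-1) + 2*(1)*conj(1) + 2*(1)*conj(-1) + 6*(-1)*conj(1) + 6*(-1)*conj(-1)
  = (1) + (1) + (-2) + (2) + (-2) + (2) + (-2) + (-6) + (6)
  = 0.
Dividing by |G| = 24 gives 0/24 = 0, matching the row-orthogonality relation <chi_2, chi_3> = [chi_2 = chi_3].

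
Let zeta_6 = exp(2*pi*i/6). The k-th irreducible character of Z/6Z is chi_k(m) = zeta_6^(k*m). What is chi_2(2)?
chi_2(2) = zeta_6^4 = exp(-2*I*pi/3)

Reasoning: chi_2(2) = zeta_6^(2*2) = zeta_6^4. Since zeta_6^6 = 1, this equals zeta_6^4 = exp(2*pi*i*4/6) = exp(-2*I*pi/3).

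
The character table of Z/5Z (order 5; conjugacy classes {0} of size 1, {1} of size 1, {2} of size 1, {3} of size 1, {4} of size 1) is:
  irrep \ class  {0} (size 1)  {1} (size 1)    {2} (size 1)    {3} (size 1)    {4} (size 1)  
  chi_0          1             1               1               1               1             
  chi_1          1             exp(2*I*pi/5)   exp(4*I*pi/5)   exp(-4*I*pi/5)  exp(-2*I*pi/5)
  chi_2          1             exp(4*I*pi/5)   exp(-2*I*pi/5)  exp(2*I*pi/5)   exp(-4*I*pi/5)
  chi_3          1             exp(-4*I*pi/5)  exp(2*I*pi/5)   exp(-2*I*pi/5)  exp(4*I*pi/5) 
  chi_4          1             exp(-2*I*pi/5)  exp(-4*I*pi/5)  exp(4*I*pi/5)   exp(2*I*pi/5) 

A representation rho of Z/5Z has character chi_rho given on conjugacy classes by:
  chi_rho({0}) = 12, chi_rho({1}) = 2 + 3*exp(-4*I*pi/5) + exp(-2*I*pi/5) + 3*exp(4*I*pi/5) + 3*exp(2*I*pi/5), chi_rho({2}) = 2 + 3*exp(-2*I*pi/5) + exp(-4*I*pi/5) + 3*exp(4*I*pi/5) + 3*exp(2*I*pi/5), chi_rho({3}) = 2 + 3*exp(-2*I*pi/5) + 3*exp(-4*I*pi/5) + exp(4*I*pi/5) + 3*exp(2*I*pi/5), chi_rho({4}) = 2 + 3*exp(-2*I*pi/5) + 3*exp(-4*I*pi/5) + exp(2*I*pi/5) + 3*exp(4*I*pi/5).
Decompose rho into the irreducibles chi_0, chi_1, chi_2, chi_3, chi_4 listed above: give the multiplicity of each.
Multiplicities: chi_0: 2, chi_1: 3, chi_2: 3, chi_3: 3, chi_4: 1.

Derivation: Use <chi_rho, chi> = (1/|G|) sum_C |C| * chi_rho(C) * conj(chi(C)) with |G| = 5 for each irreducible chi in the table:
  <chi_rho, chi_0> = (1/5)[1*(12)*conj(1) + 1*(2 + 3*exp(-4*I*pi/5) + exp(-2*I*pi/5) + 3*exp(4*I*pi/5) + 3*exp(2*I*pi/5))*conj(1) + 1*(2 + 3*exp(-2*I*pi/5) + exp(-4*I*pi/5) + 3*exp(4*I*pi/5) + 3*exp(2*I*pi/5))*conj(1) + 1*(2 + 3*exp(-2*I*pi/5) + 3*exp(-4*I*pi/5) + exp(4*I*pi/5) + 3*exp(2*I*pi/5))*conj(1) + 1*(2 + 3*exp(-2*I*pi/5) + 3*exp(-4*I*pi/5) + exp(2*I*pi/5) + 3*exp(4*I*pi/5))*conj(1)]
      = (1/5)[(12) + (2 + 3*exp(-4*I*pi/5) + exp(-2*I*pi/5) + 3*exp(4*I*pi/5) + 3*exp(2*I*pi/5)) + (2 + 3*exp(-2*I*pi/5) + exp(-4*I*pi/5) + 3*exp(4*I*pi/5) + 3*exp(2*I*pi/5)) + (2 + 3*exp(-2*I*pi/5) + 3*exp(-4*I*pi/5) + exp(4*I*pi/5) + 3*exp(2*I*pi/5)) + (2 + 3*exp(-2*I*pi/5) + 3*exp(-4*I*pi/5) + exp(2*I*pi/5) + 3*exp(4*I*pi/5))] = 10/5 = 2
  <chi_rho, chi_1> = (1/5)[1*(12)*conj(1) + 1*(2 + 3*exp(-4*I*pi/5) + exp(-2*I*pi/5) + 3*exp(4*I*pi/5) + 3*exp(2*I*pi/5))*conj(exp(2*I*pi/5)) + 1*(2 + 3*exp(-2*I*pi/5) + exp(-4*I*pi/5) + 3*exp(4*I*pi/5) + 3*exp(2*I*pi/5))*conj(exp(4*I*pi/5)) + 1*(2 + 3*exp(-2*I*pi/5) + 3*exp(-4*I*pi/5) + exp(4*I*pi/5) + 3*exp(2*I*pi/5))*conj(exp(-4*I*pi/5)) + 1*(2 + 3*exp(-2*I*pi/5) + 3*exp(-4*I*pi/5) + exp(2*I*pi/5) + 3*exp(4*I*pi/5))*conj(exp(-2*I*pi/5))]
      = (1/5)[(12) + (3 + 2*exp(-2*I*pi/5) + exp(-4*I*pi/5) + 3*exp(4*I*pi/5) + 3*exp(2*I*pi/5)) + (3 + 3*exp(-2*I*pi/5) + 2*exp(-4*I*pi/5) + exp(2*I*pi/5) + 3*exp(4*I*pi/5)) + (3 + 3*exp(-4*I*pi/5) + exp(-2*I*pi/5) + 2*exp(4*I*pi/5) + 3*exp(2*I*pi/5)) + (3 + 3*exp(-2*I*pi/5) + 3*exp(-4*I*pi/5) + exp(4*I*pi/5) + 2*exp(2*I*pi/5))] = 15/5 = 3
  <chi_rho, chi_2> = (1/5)[1*(12)*conj(1) + 1*(2 + 3*exp(-4*I*pi/5) + exp(-2*I*pi/5) + 3*exp(4*I*pi/5) + 3*exp(2*I*pi/5))*conj(exp(4*I*pi/5)) + 1*(2 + 3*exp(-2*I*pi/5) + exp(-4*I*pi/5) + 3*exp(4*I*pi/5) + 3*exp(2*I*pi/5))*conj(exp(-2*I*pi/5)) + 1*(2 + 3*exp(-2*I*pi/5) + 3*exp(-4*I*pi/5) + exp(4*I*pi/5) + 3*exp(2*I*pi/5))*conj(exp(2*I*pi/5)) + 1*(2 + 3*exp(-2*I*pi/5) + 3*exp(-4*I*pi/5) + exp(2*I*pi/5) + 3*exp(4*I*pi/5))*conj(exp(-4*I*pi/5))]
      = (1/5)[(12) + (3 + 3*exp(-2*I*pi/5) + 2*exp(-4*I*pi/5) + exp(4*I*pi/5) + 3*exp(2*I*pi/5)) + (3 + 3*exp(-4*I*pi/5) + exp(-2*I*pi/5) + 3*exp(4*I*pi/5) + 2*exp(2*I*pi/5)) + (3 + 2*exp(-2*I*pi/5) + 3*exp(-4*I*pi/5) + exp(2*I*pi/5) + 3*exp(4*I*pi/5)) + (3 + 3*exp(-2*I*pi/5) + exp(-4*I*pi/5) + 2*exp(4*I*pi/5) + 3*exp(2*I*pi/5))] = 15/5 = 3
  <chi_rho, chi_3> = (1/5)[1*(12)*conj(1) + 1*(2 + 3*exp(-4*I*pi/5) + exp(-2*I*pi/5) + 3*exp(4*I*pi/5) + 3*exp(2*I*pi/5))*conj(exp(-4*I*pi/5)) + 1*(2 + 3*exp(-2*I*pi/5) + exp(-4*I*pi/5) + 3*exp(4*I*pi/5) + 3*exp(2*I*pi/5))*conj(exp(2*I*pi/5)) + 1*(2 + 3*exp(-2*I*pi/5) + 3*exp(-4*I*pi/5) + exp(4*I*pi/5) + 3*exp(2*I*pi/5))*conj(exp(-2*I*pi/5)) + 1*(2 + 3*exp(-2*I*pi/5) + 3*exp(-4*I*pi/5) + exp(2*I*pi/5) + 3*exp(4*I*pi/5))*conj(exp(4*I*pi/5))]
      = (1/5)[(12) + (3 + 3*exp(-2*I*pi/5) + 3*exp(-4*I*pi/5) + exp(2*I*pi/5) + 2*exp(4*I*pi/5)) + (3 + 2*exp(-2*I*pi/5) + 3*exp(-4*I*pi/5) + exp(4*I*pi/5) + 3*exp(2*I*pi/5)) + (3 + 3*exp(-2*I*pi/5) + exp(-4*I*pi/5) + 3*exp(4*I*pi/5) + 2*exp(2*I*pi/5)) + (3 + 2*exp(-4*I*pi/5) + exp(-2*I*pi/5) + 3*exp(4*I*pi/5) + 3*exp(2*I*pi/5))] = 15/5 = 3
  <chi_rho, chi_4> = (1/5)[1*(12)*conj(1) + 1*(2 + 3*exp(-4*I*pi/5) + exp(-2*I*pi/5) + 3*exp(4*I*pi/5) + 3*exp(2*I*pi/5))*conj(exp(-2*I*pi/5)) + 1*(2 + 3*exp(-2*I*pi/5) + exp(-4*I*pi/5) + 3*exp(4*I*pi/5) + 3*exp(2*I*pi/5))*conj(exp(-4*I*pi/5)) + 1*(2 + 3*exp(-2*I*pi/5) + 3*exp(-4*I*pi/5) + exp(4*I*pi/5) + 3*exp(2*I*pi/5))*conj(exp(4*I*pi/5)) + 1*(2 + 3*exp(-2*I*pi/5) + 3*exp(-4*I*pi/5) + exp(2*I*pi/5) + 3*exp(4*I*pi/5))*conj(exp(2*I*pi/5))]
      = (1/5)[(12) + (1 + 3*exp(-2*I*pi/5) + 3*exp(-4*I*pi/5) + 3*exp(4*I*pi/5) + 2*exp(2*I*pi/5)) + (1 + 3*exp(-2*I*pi/5) + 3*exp(-4*I*pi/5) + 2*exp(4*I*pi/5) + 3*exp(2*I*pi/5)) + (1 + 3*exp(-2*I*pi/5) + 2*exp(-4*I*pi/5) + 3*exp(4*I*pi/5) + 3*exp(2*I*pi/5)) + (1 + 2*exp(-2*I*pi/5) + 3*exp(-4*I*pi/5) + 3*exp(4*I*pi/5) + 3*exp(2*I*pi/5))] = 5/5 = 1
(Exp terms are combined using exp(i*s)*conj(exp(i*t)) = exp(i*(s-t)), and sums of them are collapsed using the identity that for every m > 1 the m distinct m-th roots of unity sum to 0, e.g. 1 + exp(2*I*pi/3) + exp(-2*I*pi/3) = 0.)
Dimension check: dim(rho) = sum (mult * dim) = 2*1 + 3*1 + 3*1 + 3*1 + 1*1 = 12 = chi_rho(e) = 12.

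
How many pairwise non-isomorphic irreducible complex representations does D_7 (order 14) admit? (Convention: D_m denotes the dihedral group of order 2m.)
5

Working: The number of irreducible complex representations of a finite group equals its number of conjugacy classes. D_7 has 5 conjugacy classes ((n+3)/2 for n odd), so D_7 (order 14) has exactly 5 irreducible complex representations.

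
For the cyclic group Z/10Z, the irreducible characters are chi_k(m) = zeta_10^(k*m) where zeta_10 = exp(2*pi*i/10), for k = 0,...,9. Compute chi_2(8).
chi_2(8) = zeta_10^16 = exp(-4*I*pi/5)

Explanation: chi_2(8) = zeta_10^(2*8) = zeta_10^16. Since zeta_10^10 = 1, this equals zeta_10^6 = exp(2*pi*i*6/10) = exp(-4*I*pi/5).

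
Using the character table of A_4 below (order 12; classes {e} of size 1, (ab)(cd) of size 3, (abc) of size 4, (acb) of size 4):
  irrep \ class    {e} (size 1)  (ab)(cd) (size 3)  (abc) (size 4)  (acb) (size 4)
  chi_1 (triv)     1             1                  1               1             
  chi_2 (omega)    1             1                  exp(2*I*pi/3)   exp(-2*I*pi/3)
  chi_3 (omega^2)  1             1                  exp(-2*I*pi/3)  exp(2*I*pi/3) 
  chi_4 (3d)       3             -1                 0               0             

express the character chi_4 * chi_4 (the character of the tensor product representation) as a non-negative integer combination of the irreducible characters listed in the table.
chi_4 tensor chi_4 = chi_1 + chi_2 + chi_3 + 2*chi_4 (all other irreducibles have multiplicity 0).

Proof sketch: The character of a tensor product is the pointwise product (chi_4 * chi_4)(C) = chi_4(C) * chi_4(C):
  {e}: (3)*(3), (ab)(cd): (-1)*(-1), (abc): (0)*(0), (acb): (0)*(0)
so (chi_4 * chi_4) takes values
  {e} -> 9, (ab)(cd) -> 1, (abc) -> 0, (acb) -> 0.
Now take the inner product of this character with each irreducible chi from the table, <chi_4*chi_4, chi> = (1/12) sum_C |C| (chi_4*chi_4)(C) conj(chi(C)):
  <chi_4*chi_4, chi_1> = (1/12)[1*(9)*conj(1) + 3*(1)*conj(1) + 4*(0)*conj(1) + 4*(0)*conj(1)]
      = (1/12)[(9) + (3) + (0) + (0)] = 12/12 = 1
  <chi_4*chi_4, chi_2> = (1/12)[1*(9)*conj(1) + 3*(1)*conj(1) + 4*(0)*conj(exp(2*I*pi/3)) + 4*(0)*conj(exp(-2*I*pi/3))]
      = (1/12)[(9) + (3) + (0) + (0)] = 12/12 = 1
  <chi_4*chi_4, chi_3> = (1/12)[1*(9)*conj(1) + 3*(1)*conj(1) + 4*(0)*conj(exp(-2*I*pi/3)) + 4*(0)*conj(exp(2*I*pi/3))]
      = (1/12)[(9) + (3) + (0) + (0)] = 12/12 = 1
  <chi_4*chi_4, chi_4> = (1/12)[1*(9)*conj(3) + 3*(1)*conj(-1) + 4*(0)*conj(0) + 4*(0)*conj(0)]
      = (1/12)[(27) + (-3) + (0) + (0)] = 24/12 = 2
(Exp terms are combined using exp(i*s)*conj(exp(i*t)) = exp(i*(s-t)), and sums of them are collapsed using the identity that for every m > 1 the m distinct m-th roots of unity sum to 0, e.g. 1 + exp(2*I*pi/3) + exp(-2*I*pi/3) = 0.)
Hence the multiplicities are chi_1: 1, chi_2: 1, chi_3: 1, chi_4: 2. Dimension check: dim(chi_4)*dim(chi_4) = 3*3 = 9 and sum (mult * dim) = 1*1 + 1*1 + 1*1 + 2*3 = 9.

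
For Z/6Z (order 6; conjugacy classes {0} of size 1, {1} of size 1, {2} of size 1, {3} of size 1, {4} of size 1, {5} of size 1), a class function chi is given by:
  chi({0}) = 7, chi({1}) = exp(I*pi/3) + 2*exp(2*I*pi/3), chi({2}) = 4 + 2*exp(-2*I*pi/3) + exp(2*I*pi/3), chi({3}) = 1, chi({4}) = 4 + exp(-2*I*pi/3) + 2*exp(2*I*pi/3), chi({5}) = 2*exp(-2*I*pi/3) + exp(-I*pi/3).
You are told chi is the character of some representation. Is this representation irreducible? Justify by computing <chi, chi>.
Not irreducible (reducible): <chi, chi> = 13 > 1.

Details: <chi, chi> = (1/|G|) sum_C |C| * |chi(C)|^2 = (1/6)[1*|7|^2 + 1*|exp(I*pi/3) + 2*exp(2*I*pi/3)|^2 + 1*|4 + 2*exp(-2*I*pi/3) + exp(2*I*pi/3)|^2 + 1*|1|^2 + 1*|4 + exp(-2*I*pi/3) + 2*exp(2*I*pi/3)|^2 + 1*|2*exp(-2*I*pi/3) + exp(-I*pi/3)|^2]
  = (1/6)[(49) + (7) + (7) + (1) + (7) + (7)] = 78/6 = 13.
(Exp terms are combined using exp(i*s)*conj(exp(i*t)) = exp(i*(s-t)), and sums of them are collapsed using the identity that for every m > 1 the m distinct m-th roots of unity sum to 0, e.g. 1 + exp(2*I*pi/3) + exp(-2*I*pi/3) = 0.)
A character is irreducible iff <chi, chi> = 1, so this representation is reducible.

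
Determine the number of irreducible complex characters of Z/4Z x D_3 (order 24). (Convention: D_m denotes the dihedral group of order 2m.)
12

Derivation: The number of irreducible complex representations of a finite group equals its number of conjugacy classes. For a direct product, #classes(G x H) = #classes(G) * #classes(H). Z/4Z has 4 classes (abelian), D_3 has 3 classes, so 4 * 3 = 12, so Z/4Z x D_3 (order 24) has exactly 12 irreducible complex representations.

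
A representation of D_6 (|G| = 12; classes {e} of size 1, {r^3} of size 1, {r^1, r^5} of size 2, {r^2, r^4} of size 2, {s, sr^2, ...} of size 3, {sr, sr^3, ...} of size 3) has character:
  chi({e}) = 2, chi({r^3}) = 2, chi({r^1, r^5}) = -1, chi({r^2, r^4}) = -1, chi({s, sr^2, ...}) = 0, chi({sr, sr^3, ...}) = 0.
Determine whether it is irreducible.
Irreducible: <chi, chi> = 1.

Working: <chi, chi> = (1/|G|) sum_C |C| * |chi(C)|^2 = (1/12)[1*|2|^2 + 1*|2|^2 + 2*|-1|^2 + 2*|-1|^2 + 3*|0|^2 + 3*|0|^2]
  = (1/12)[(4) + (4) + (2) + (2) + (0) + (0)] = 12/12 = 1.
A character is irreducible iff <chi, chi> = 1, so this representation is irreducible.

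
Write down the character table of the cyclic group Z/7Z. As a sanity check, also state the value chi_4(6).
Character table of Z/7Z (irreps indexed chi_0,...,chi_6 with chi_k(m) = zeta_7^(k*m), zeta_7 = exp(2*pi*i/7)):
  irrep \ class  {0} (size 1)  {1} (size 1)    {2} (size 1)    {3} (size 1)    {4} (size 1)    {5} (size 1)    {6} (size 1)  
  chi_0          1             1               1               1               1               1               1             
  chi_1          1             exp(2*I*pi/7)   exp(4*I*pi/7)   exp(6*I*pi/7)   exp(-6*I*pi/7)  exp(-4*I*pi/7)  exp(-2*I*pi/7)
  chi_2          1             exp(4*I*pi/7)   exp(-6*I*pi/7)  exp(-2*I*pi/7)  exp(2*I*pi/7)   exp(6*I*pi/7)   exp(-4*I*pi/7)
  chi_3          1             exp(6*I*pi/7)   exp(-2*I*pi/7)  exp(4*I*pi/7)   exp(-4*I*pi/7)  exp(2*I*pi/7)   exp(-6*I*pi/7)
  chi_4          1             exp(-6*I*pi/7)  exp(2*I*pi/7)   exp(-4*I*pi/7)  exp(4*I*pi/7)   exp(-2*I*pi/7)  exp(6*I*pi/7) 
  chi_5          1             exp(-4*I*pi/7)  exp(6*I*pi/7)   exp(2*I*pi/7)   exp(-2*I*pi/7)  exp(-6*I*pi/7)  exp(4*I*pi/7) 
  chi_6          1             exp(-2*I*pi/7)  exp(-4*I*pi/7)  exp(-6*I*pi/7)  exp(6*I*pi/7)   exp(4*I*pi/7)   exp(2*I*pi/7) 

Spot check: chi_4(6) = zeta_7^(4*6) = zeta_7^24 = exp(6*I*pi/7).

Working: Z/7Z is abelian, so all 7 irreducible complex representations are 1-dimensional. They are given by chi_k(m) = zeta_7^(k*m) for k = 0,...,6. Row orthogonality: sum_m chi_k(m) conj(chi_l(m)) = 7 * [k = l].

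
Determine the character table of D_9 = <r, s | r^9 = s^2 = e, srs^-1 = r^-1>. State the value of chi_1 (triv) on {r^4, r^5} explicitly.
Conjugacy classes: {e} of size 1, {r^1, r^8} of size 2, {r^2, r^7} of size 2, {r^3, r^6} of size 2, {r^4, r^5} of size 2, {s, sr, ..., sr^8} of size 9.
Character table:
  irrep \ class              {e} (size 1)  {r^1, r^8} (size 2)  {r^2, r^7} (size 2)  {r^3, r^6} (size 2)  {r^4, r^5} (size 2)  {s, sr, ..., sr^8} (size 9)
  chi_1 (triv)               1             1                    1                    1                    1                    1                          
  chi_2 (sign: r->1, s->-1)  1             1                    1                    1                    1                    -1                         
  chi_3 (2d, j=1)            2             2*cos(2*pi/9)        2*cos(4*pi/9)        -1                   -2*cos(pi/9)         0                          
  chi_4 (2d, j=2)            2             2*cos(4*pi/9)        -2*cos(pi/9)         -1                   2*cos(2*pi/9)        0                          
  chi_5 (2d, j=3)            2             -1                   -1                   2                    -1                   0                          
  chi_6 (2d, j=4)            2             -2*cos(pi/9)         2*cos(2*pi/9)        -1                   2*cos(4*pi/9)        0                          

Spot check: chi_1 (triv) on {r^4, r^5} = 1.

Justification: D_9 has order 2*9 = 18 with 6 conjugacy classes, hence 6 irreducibles. Sum of squared dims 1 + 1 + 4 + 4 + 4 + 4 = 18 = |G|. Linear characters come from the abelianisation; the 2-dimensional irreps have character r^k -> 2*cos(2*pi*j*k/9), reflections -> 0.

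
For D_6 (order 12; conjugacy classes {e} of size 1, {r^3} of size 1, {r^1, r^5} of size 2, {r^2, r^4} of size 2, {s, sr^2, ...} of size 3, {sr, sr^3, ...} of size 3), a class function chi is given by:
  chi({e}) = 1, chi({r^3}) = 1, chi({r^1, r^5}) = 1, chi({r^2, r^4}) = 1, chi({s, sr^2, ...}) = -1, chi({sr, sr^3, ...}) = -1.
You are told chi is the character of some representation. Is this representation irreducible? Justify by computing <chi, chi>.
Irreducible: <chi, chi> = 1.

Derivation: <chi, chi> = (1/|G|) sum_C |C| * |chi(C)|^2 = (1/12)[1*|1|^2 + 1*|1|^2 + 2*|1|^2 + 2*|1|^2 + 3*|-1|^2 + 3*|-1|^2]
  = (1/12)[(1) + (1) + (2) + (2) + (3) + (3)] = 12/12 = 1.
A character is irreducible iff <chi, chi> = 1, so this representation is irreducible.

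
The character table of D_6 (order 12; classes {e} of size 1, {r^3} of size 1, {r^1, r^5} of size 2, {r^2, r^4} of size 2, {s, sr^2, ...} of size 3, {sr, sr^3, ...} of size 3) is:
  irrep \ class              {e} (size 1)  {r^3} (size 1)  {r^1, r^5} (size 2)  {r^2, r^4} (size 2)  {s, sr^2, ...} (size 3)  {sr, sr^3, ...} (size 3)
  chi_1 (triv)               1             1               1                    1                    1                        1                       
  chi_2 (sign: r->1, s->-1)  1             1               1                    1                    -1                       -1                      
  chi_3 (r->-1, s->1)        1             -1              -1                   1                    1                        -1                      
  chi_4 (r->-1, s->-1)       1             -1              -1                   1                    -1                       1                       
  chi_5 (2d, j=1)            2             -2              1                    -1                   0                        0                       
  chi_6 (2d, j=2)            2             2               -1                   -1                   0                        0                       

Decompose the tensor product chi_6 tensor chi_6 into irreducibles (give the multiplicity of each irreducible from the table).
chi_6 tensor chi_6 = chi_1 + chi_2 + chi_6 (all other irreducibles have multiplicity 0).

Explanation: The character of a tensor product is the pointwise product (chi_6 * chi_6)(C) = chi_6(C) * chi_6(C):
  {e}: (2)*(2), {r^3}: (2)*(2), {r^1, r^5}: (-1)*(-1), {r^2, r^4}: (-1)*(-1), {s, sr^2, ...}: (0)*(0), {sr, sr^3, ...}: (0)*(0)
so (chi_6 * chi_6) takes values
  {e} -> 4, {r^3} -> 4, {r^1, r^5} -> 1, {r^2, r^4} -> 1, {s, sr^2, ...} -> 0, {sr, sr^3, ...} -> 0.
Now take the inner product of this character with each irreducible chi from the table, <chi_6*chi_6, chi> = (1/12) sum_C |C| (chi_6*chi_6)(C) conj(chi(C)):
  <chi_6*chi_6, chi_1> = (1/12)[1*(4)*conj(1) + 1*(4)*conj(1) + 2*(1)*conj(1) + 2*(1)*conj(1) + 3*(0)*conj(1) + 3*(0)*conj(1)]
      = (1/12)[(4) + (4) + (2) + (2) + (0) + (0)] = 12/12 = 1
  <chi_6*chi_6, chi_2> = (1/12)[1*(4)*conj(1) + 1*(4)*conj(1) + 2*(1)*conj(1) + 2*(1)*conj(1) + 3*(0)*conj(-1) + 3*(0)*conj(-1)]
      = (1/12)[(4) + (4) + (2) + (2) + (0) + (0)] = 12/12 = 1
  <chi_6*chi_6, chi_3> = (1/12)[1*(4)*conj(1) + 1*(4)*conj(-1) + 2*(1)*conj(-1) + 2*(1)*conj(1) + 3*(0)*conj(1) + 3*(0)*conj(-1)]
      = (1/12)[(4) + (-4) + (-2) + (2) + (0) + (0)] = 0/12 = 0
  <chi_6*chi_6, chi_4> = (1/12)[1*(4)*conj(1) + 1*(4)*conj(-1) + 2*(1)*conj(-1) + 2*(1)*conj(1) + 3*(0)*conj(-1) + 3*(0)*conj(1)]
      = (1/12)[(4) + (-4) + (-2) + (2) + (0) + (0)] = 0/12 = 0
  <chi_6*chi_6, chi_5> = (1/12)[1*(4)*conj(2) + 1*(4)*conj(-2) + 2*(1)*conj(1) + 2*(1)*conj(-1) + 3*(0)*conj(0) + 3*(0)*conj(0)]
      = (1/12)[(8) + (-8) + (2) + (-2) + (0) + (0)] = 0/12 = 0
  <chi_6*chi_6, chi_6> = (1/12)[1*(4)*conj(2) + 1*(4)*conj(2) + 2*(1)*conj(-1) + 2*(1)*conj(-1) + 3*(0)*conj(0) + 3*(0)*conj(0)]
      = (1/12)[(8) + (8) + (-2) + (-2) + (0) + (0)] = 12/12 = 1
Hence the multiplicities are chi_1: 1, chi_2: 1, chi_6: 1. Dimension check: dim(chi_6)*dim(chi_6) = 2*2 = 4 and sum (mult * dim) = 1*1 + 1*1 + 1*2 = 4.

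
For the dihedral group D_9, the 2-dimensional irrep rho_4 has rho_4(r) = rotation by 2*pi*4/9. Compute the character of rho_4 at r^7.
chi_{rho_4}(r^7) = 2*cos(2*pi*4*7/9) = 2*cos(56*pi/9)

Working: rho_4(r^7) is rotation by angle 2*pi*4*7/9, whose trace is 2*cos(2*pi*4*7/9) = 2*cos(56*pi/9).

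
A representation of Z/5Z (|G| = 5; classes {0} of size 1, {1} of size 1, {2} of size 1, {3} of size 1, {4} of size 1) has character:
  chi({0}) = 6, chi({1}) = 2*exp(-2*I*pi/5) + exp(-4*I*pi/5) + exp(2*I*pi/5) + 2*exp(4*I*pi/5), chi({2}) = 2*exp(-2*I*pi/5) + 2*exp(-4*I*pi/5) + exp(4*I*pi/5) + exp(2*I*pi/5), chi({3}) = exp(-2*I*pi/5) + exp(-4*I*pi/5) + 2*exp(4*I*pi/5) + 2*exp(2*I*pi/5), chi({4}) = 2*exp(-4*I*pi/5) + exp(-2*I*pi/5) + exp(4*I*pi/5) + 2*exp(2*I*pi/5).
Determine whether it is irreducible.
Not irreducible (reducible): <chi, chi> = 10 > 1.

Argument: <chi, chi> = (1/|G|) sum_C |C| * |chi(C)|^2 = (1/5)[1*|6|^2 + 1*|2*exp(-2*I*pi/5) + exp(-4*I*pi/5) + exp(2*I*pi/5) + 2*exp(4*I*pi/5)|^2 + 1*|2*exp(-2*I*pi/5) + 2*exp(-4*I*pi/5) + exp(4*I*pi/5) + exp(2*I*pi/5)|^2 + 1*|exp(-2*I*pi/5) + exp(-4*I*pi/5) + 2*exp(4*I*pi/5) + 2*exp(2*I*pi/5)|^2 + 1*|2*exp(-4*I*pi/5) + exp(-2*I*pi/5) + exp(4*I*pi/5) + 2*exp(2*I*pi/5)|^2]
  = (1/5)[(36) + (10 + 6*exp(-2*I*pi/5) + 7*exp(-4*I*pi/5) + 7*exp(4*I*pi/5) + 6*exp(2*I*pi/5)) + (10 + 7*exp(-2*I*pi/5) + 6*exp(-4*I*pi/5) + 6*exp(4*I*pi/5) + 7*exp(2*I*pi/5)) + (10 + 7*exp(-2*I*pi/5) + 6*exp(-4*I*pi/5) + 6*exp(4*I*pi/5) + 7*exp(2*I*pi/5)) + (10 + 6*exp(-2*I*pi/5) + 7*exp(-4*I*pi/5) + 7*exp(4*I*pi/5) + 6*exp(2*I*pi/5))] = 50/5 = 10.
(Exp terms are combined using exp(i*s)*conj(exp(i*t)) = exp(i*(s-t)), and sums of them are collapsed using the identity that for every m > 1 the m distinct m-th roots of unity sum to 0, e.g. 1 + exp(2*I*pi/3) + exp(-2*I*pi/3) = 0.)
A character is irreducible iff <chi, chi> = 1, so this representation is reducible.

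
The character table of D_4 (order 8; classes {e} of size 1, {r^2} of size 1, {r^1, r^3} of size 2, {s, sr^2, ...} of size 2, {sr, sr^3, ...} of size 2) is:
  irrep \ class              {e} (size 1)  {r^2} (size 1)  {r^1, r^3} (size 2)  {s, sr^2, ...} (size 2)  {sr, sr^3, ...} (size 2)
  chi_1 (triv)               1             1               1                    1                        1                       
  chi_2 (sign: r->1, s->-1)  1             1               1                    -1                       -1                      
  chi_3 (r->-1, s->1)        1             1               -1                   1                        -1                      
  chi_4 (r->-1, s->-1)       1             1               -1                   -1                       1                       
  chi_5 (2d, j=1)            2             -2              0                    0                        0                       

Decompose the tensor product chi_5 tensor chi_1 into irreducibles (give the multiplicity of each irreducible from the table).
chi_5 tensor chi_1 = chi_5 (all other irreducibles have multiplicity 0).

Solution. The character of a tensor product is the pointwise product (chi_5 * chi_1)(C) = chi_5(C) * chi_1(C):
  {e}: (2)*(1), {r^2}: (-2)*(1), {r^1, r^3}: (0)*(1), {s, sr^2, ...}: (0)*(1), {sr, sr^3, ...}: (0)*(1)
so (chi_5 * chi_1) takes values
  {e} -> 2, {r^2} -> -2, {r^1, r^3} -> 0, {s, sr^2, ...} -> 0, {sr, sr^3, ...} -> 0.
Now take the inner product of this character with each irreducible chi from the table, <chi_5*chi_1, chi> = (1/8) sum_C |C| (chi_5*chi_1)(C) conj(chi(C)):
  <chi_5*chi_1, chi_1> = (1/8)[1*(2)*conj(1) + 1*(-2)*conj(1) + 2*(0)*conj(1) + 2*(0)*conj(1) + 2*(0)*conj(1)]
      = (1/8)[(2) + (-2) + (0) + (0) + (0)] = 0/8 = 0
  <chi_5*chi_1, chi_2> = (1/8)[1*(2)*conj(1) + 1*(-2)*conj(1) + 2*(0)*conj(1) + 2*(0)*conj(-1) + 2*(0)*conj(-1)]
      = (1/8)[(2) + (-2) + (0) + (0) + (0)] = 0/8 = 0
  <chi_5*chi_1, chi_3> = (1/8)[1*(2)*conj(1) + 1*(-2)*conj(1) + 2*(0)*conj(-1) + 2*(0)*conj(1) + 2*(0)*conj(-1)]
      = (1/8)[(2) + (-2) + (0) + (0) + (0)] = 0/8 = 0
  <chi_5*chi_1, chi_4> = (1/8)[1*(2)*conj(1) + 1*(-2)*conj(1) + 2*(0)*conj(-1) + 2*(0)*conj(-1) + 2*(0)*conj(1)]
      = (1/8)[(2) + (-2) + (0) + (0) + (0)] = 0/8 = 0
  <chi_5*chi_1, chi_5> = (1/8)[1*(2)*conj(2) + 1*(-2)*conj(-2) + 2*(0)*conj(0) + 2*(0)*conj(0) + 2*(0)*conj(0)]
      = (1/8)[(4) + (4) + (0) + (0) + (0)] = 8/8 = 1
Hence the multiplicities are chi_5: 1. Dimension check: dim(chi_5)*dim(chi_1) = 2*1 = 2 and sum (mult * dim) = 1*2 = 2.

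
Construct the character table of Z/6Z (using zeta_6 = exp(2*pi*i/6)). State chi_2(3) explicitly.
Character table of Z/6Z (irreps indexed chi_0,...,chi_5 with chi_k(m) = zeta_6^(k*m), zeta_6 = exp(2*pi*i/6)):
  irrep \ class  {0} (size 1)  {1} (size 1)    {2} (size 1)    {3} (size 1)  {4} (size 1)    {5} (size 1)  
  chi_0          1             1               1               1             1               1             
  chi_1          1             exp(I*pi/3)     exp(2*I*pi/3)   -1            exp(-2*I*pi/3)  exp(-I*pi/3)  
  chi_2          1             exp(2*I*pi/3)   exp(-2*I*pi/3)  1             exp(2*I*pi/3)   exp(-2*I*pi/3)
  chi_3          1             -1              1               -1            1               -1            
  chi_4          1             exp(-2*I*pi/3)  exp(2*I*pi/3)   1             exp(-2*I*pi/3)  exp(2*I*pi/3) 
  chi_5          1             exp(-I*pi/3)    exp(-2*I*pi/3)  -1            exp(2*I*pi/3)   exp(I*pi/3)   

Spot check: chi_2(3) = zeta_6^(2*3) = zeta_6^6 = 1.

Z/6Z is abelian, so all 6 irreducible complex representations are 1-dimensional. They are given by chi_k(m) = zeta_6^(k*m) for k = 0,...,5. Row orthogonality: sum_m chi_k(m) conj(chi_l(m)) = 6 * [k = l].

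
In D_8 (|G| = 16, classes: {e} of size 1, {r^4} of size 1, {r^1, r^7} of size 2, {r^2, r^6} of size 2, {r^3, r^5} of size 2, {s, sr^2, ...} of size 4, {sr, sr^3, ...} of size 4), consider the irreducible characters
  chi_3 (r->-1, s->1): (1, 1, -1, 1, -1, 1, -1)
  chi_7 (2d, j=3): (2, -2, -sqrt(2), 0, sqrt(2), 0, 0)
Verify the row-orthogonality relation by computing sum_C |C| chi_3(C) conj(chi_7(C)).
Sum = 0; so <chi_3, chi_7> = 0 (distinct irreducibles are orthogonal).

Derivation: Compute term by term over conjugacy classes (|C| * chi_3(C) * conj(chi_7(C))):
  1*(1)*conj(2) + 1*(1)*conj(-2) + 2*(-1)*conj(-sqrt(2)) + 2*(1)*conj(0) + 2*(-1)*conj(sqrt(2)) + 4*(1)*conj(0) + 4*(-1)*conj(0)
  = (2) + (-2) + (2*sqrt(2)) + (0) + (-2*sqrt(2)) + (0) + (0)
  = 0.
Dividing by |G| = 16 gives 0/16 = 0, matching the row-orthogonality relation <chi_3, chi_7> = [chi_3 = chi_7].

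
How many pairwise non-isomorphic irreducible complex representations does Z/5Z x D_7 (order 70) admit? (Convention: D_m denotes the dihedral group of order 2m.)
25

Justification: The number of irreducible complex representations of a finite group equals its number of conjugacy classes. For a direct product, #classes(G x H) = #classes(G) * #classes(H). Z/5Z has 5 classes (abelian), D_7 has 5 classes, so 5 * 5 = 25, so Z/5Z x D_7 (order 70) has exactly 25 irreducible complex representations.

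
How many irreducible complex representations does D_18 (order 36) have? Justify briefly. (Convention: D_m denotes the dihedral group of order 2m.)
12

Derivation: The number of irreducible complex representations of a finite group equals its number of conjugacy classes. D_18 has 12 conjugacy classes (n/2 + 3 for n even), so D_18 (order 36) has exactly 12 irreducible complex representations.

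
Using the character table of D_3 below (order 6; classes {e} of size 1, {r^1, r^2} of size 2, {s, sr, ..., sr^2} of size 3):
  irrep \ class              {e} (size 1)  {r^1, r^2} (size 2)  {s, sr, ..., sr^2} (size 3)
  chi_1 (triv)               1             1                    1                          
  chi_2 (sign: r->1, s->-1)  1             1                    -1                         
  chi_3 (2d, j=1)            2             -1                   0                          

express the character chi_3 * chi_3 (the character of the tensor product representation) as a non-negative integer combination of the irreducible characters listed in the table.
chi_3 tensor chi_3 = chi_1 + chi_2 + chi_3 (all other irreducibles have multiplicity 0).

The character of a tensor product is the pointwise product (chi_3 * chi_3)(C) = chi_3(C) * chi_3(C):
  {e}: (2)*(2), {r^1, r^2}: (-1)*(-1), {s, sr, ..., sr^2}: (0)*(0)
so (chi_3 * chi_3) takes values
  {e} -> 4, {r^1, r^2} -> 1, {s, sr, ..., sr^2} -> 0.
Now take the inner product of this character with each irreducible chi from the table, <chi_3*chi_3, chi> = (1/6) sum_C |C| (chi_3*chi_3)(C) conj(chi(C)):
  <chi_3*chi_3, chi_1> = (1/6)[1*(4)*conj(1) + 2*(1)*conj(1) + 3*(0)*conj(1)]
      = (1/6)[(4) + (2) + (0)] = 6/6 = 1
  <chi_3*chi_3, chi_2> = (1/6)[1*(4)*conj(1) + 2*(1)*conj(1) + 3*(0)*conj(-1)]
      = (1/6)[(4) + (2) + (0)] = 6/6 = 1
  <chi_3*chi_3, chi_3> = (1/6)[1*(4)*conj(2) + 2*(1)*conj(-1) + 3*(0)*conj(0)]
      = (1/6)[(8) + (-2) + (0)] = 6/6 = 1
Hence the multiplicities are chi_1: 1, chi_2: 1, chi_3: 1. Dimension check: dim(chi_3)*dim(chi_3) = 2*2 = 4 and sum (mult * dim) = 1*1 + 1*1 + 1*2 = 4.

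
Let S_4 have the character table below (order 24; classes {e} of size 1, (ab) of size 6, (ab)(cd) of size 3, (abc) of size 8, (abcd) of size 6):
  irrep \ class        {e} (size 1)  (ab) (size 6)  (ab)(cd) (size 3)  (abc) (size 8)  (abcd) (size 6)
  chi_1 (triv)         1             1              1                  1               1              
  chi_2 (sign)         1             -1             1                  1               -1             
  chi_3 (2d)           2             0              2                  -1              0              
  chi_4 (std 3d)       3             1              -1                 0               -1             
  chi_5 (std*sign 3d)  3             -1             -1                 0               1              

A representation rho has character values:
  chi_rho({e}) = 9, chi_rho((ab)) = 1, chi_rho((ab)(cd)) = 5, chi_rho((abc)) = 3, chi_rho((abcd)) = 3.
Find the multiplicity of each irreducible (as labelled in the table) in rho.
Multiplicities: chi_1: 3, chi_2: 1, chi_3: 1, chi_4: 0, chi_5: 1.

Explanation: Use <chi_rho, chi> = (1/|G|) sum_C |C| * chi_rho(C) * conj(chi(C)) with |G| = 24 for each irreducible chi in the table:
  <chi_rho, chi_1> = (1/24)[1*(9)*conj(1) + 6*(1)*conj(1) + 3*(5)*conj(1) + 8*(3)*conj(1) + 6*(3)*conj(1)]
      = (1/24)[(9) + (6) + (15) + (24) + (18)] = 72/24 = 3
  <chi_rho, chi_2> = (1/24)[1*(9)*conj(1) + 6*(1)*conj(-1) + 3*(5)*conj(1) + 8*(3)*conj(1) + 6*(3)*conj(-1)]
      = (1/24)[(9) + (-6) + (15) + (24) + (-18)] = 24/24 = 1
  <chi_rho, chi_3> = (1/24)[1*(9)*conj(2) + 6*(1)*conj(0) + 3*(5)*conj(2) + 8*(3)*conj(-1) + 6*(3)*conj(0)]
      = (1/24)[(18) + (0) + (30) + (-24) + (0)] = 24/24 = 1
  <chi_rho, chi_4> = (1/24)[1*(9)*conj(3) + 6*(1)*conj(1) + 3*(5)*conj(-1) + 8*(3)*conj(0) + 6*(3)*conj(-1)]
      = (1/24)[(27) + (6) + (-15) + (0) + (-18)] = 0/24 = 0
  <chi_rho, chi_5> = (1/24)[1*(9)*conj(3) + 6*(1)*conj(-1) + 3*(5)*conj(-1) + 8*(3)*conj(0) + 6*(3)*conj(1)]
      = (1/24)[(27) + (-6) + (-15) + (0) + (18)] = 24/24 = 1
Dimension check: dim(rho) = sum (mult * dim) = 3*1 + 1*1 + 1*2 + 0*3 + 1*3 = 9 = chi_rho(e) = 9.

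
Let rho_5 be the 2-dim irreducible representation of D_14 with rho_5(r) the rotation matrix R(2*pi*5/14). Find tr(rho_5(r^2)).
chi_{rho_5}(r^2) = 2*cos(2*pi*5*2/14) = -2*cos(3*pi/7)

Details: rho_5(r^2) is rotation by angle 2*pi*5*2/14, whose trace is 2*cos(2*pi*5*2/14) = -2*cos(3*pi/7).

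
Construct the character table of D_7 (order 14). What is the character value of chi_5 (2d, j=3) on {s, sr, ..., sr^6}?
Conjugacy classes: {e} of size 1, {r^1, r^6} of size 2, {r^2, r^5} of size 2, {r^3, r^4} of size 2, {s, sr, ..., sr^6} of size 7.
Character table:
  irrep \ class              {e} (size 1)  {r^1, r^6} (size 2)  {r^2, r^5} (size 2)  {r^3, r^4} (size 2)  {s, sr, ..., sr^6} (size 7)
  chi_1 (triv)               1             1                    1                    1                    1                          
  chi_2 (sign: r->1, s->-1)  1             1                    1                    1                    -1                         
  chi_3 (2d, j=1)            2             2*cos(2*pi/7)        -2*cos(3*pi/7)       -2*cos(pi/7)         0                          
  chi_4 (2d, j=2)            2             -2*cos(3*pi/7)       -2*cos(pi/7)         2*cos(2*pi/7)        0                          
  chi_5 (2d, j=3)            2             -2*cos(pi/7)         2*cos(2*pi/7)        -2*cos(3*pi/7)       0                          

Spot check: chi_5 (2d, j=3) on {s, sr, ..., sr^6} = 0.

Justification: D_7 has order 2*7 = 14 with 5 conjugacy classes, hence 5 irreducibles. Sum of squared dims 1 + 1 + 4 + 4 + 4 = 14 = |G|. Linear characters come from the abelianisation; the 2-dimensional irreps have character r^k -> 2*cos(2*pi*j*k/7), reflections -> 0.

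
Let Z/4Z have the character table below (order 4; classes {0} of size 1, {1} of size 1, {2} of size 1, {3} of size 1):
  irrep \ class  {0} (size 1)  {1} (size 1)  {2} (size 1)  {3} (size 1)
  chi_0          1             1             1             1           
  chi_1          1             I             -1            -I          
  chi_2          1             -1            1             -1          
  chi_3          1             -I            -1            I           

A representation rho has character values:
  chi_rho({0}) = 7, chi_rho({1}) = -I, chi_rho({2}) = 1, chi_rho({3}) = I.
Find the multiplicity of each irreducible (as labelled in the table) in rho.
Multiplicities: chi_0: 2, chi_1: 1, chi_2: 2, chi_3: 2.

Proof sketch: Use <chi_rho, chi> = (1/|G|) sum_C |C| * chi_rho(C) * conj(chi(C)) with |G| = 4 for each irreducible chi in the table:
  <chi_rho, chi_0> = (1/4)[1*(7)*conj(1) + 1*(-I)*conj(1) + 1*(1)*conj(1) + 1*(I)*conj(1)]
      = (1/4)[(7) + (-I) + (1) + (I)] = 8/4 = 2
  <chi_rho, chi_1> = (1/4)[1*(7)*conj(1) + 1*(-I)*conj(I) + 1*(1)*conj(-1) + 1*(I)*conj(-I)]
      = (1/4)[(7) + (-1) + (-1) + (-1)] = 4/4 = 1
  <chi_rho, chi_2> = (1/4)[1*(7)*conj(1) + 1*(-I)*conj(-1) + 1*(1)*conj(1) + 1*(I)*conj(-1)]
      = (1/4)[(7) + (I) + (1) + (-I)] = 8/4 = 2
  <chi_rho, chi_3> = (1/4)[1*(7)*conj(1) + 1*(-I)*conj(-I) + 1*(1)*conj(-1) + 1*(I)*conj(I)]
      = (1/4)[(7) + (1) + (-1) + (1)] = 8/4 = 2
(Exp terms are combined using exp(i*s)*conj(exp(i*t)) = exp(i*(s-t)), and sums of them are collapsed using the identity that for every m > 1 the m distinct m-th roots of unity sum to 0, e.g. 1 + exp(2*I*pi/3) + exp(-2*I*pi/3) = 0.)
Dimension check: dim(rho) = sum (mult * dim) = 2*1 + 1*1 + 2*1 + 2*1 = 7 = chi_rho(e) = 7.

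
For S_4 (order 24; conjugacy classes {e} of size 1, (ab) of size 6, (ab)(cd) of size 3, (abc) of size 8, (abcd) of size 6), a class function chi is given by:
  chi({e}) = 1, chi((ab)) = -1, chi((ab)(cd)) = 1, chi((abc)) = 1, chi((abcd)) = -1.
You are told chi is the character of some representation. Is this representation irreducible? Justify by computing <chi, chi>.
Irreducible: <chi, chi> = 1.

Working: <chi, chi> = (1/|G|) sum_C |C| * |chi(C)|^2 = (1/24)[1*|1|^2 + 6*|-1|^2 + 3*|1|^2 + 8*|1|^2 + 6*|-1|^2]
  = (1/24)[(1) + (6) + (3) + (8) + (6)] = 24/24 = 1.
A character is irreducible iff <chi, chi> = 1, so this representation is irreducible.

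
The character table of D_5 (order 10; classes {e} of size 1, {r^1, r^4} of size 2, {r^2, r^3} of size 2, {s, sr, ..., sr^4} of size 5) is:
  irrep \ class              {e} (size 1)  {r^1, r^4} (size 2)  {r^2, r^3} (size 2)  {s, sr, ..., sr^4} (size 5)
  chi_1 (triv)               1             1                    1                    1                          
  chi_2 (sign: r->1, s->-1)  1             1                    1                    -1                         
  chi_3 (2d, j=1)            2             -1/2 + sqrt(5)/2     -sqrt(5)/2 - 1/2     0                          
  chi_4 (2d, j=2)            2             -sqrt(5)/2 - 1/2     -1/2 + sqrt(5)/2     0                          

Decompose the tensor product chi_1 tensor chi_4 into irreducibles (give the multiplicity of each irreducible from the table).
chi_1 tensor chi_4 = chi_4 (all other irreducibles have multiplicity 0).

The character of a tensor product is the pointwise product (chi_1 * chi_4)(C) = chi_1(C) * chi_4(C):
  {e}: (1)*(2), {r^1, r^4}: (1)*(-sqrt(5)/2 - 1/2), {r^2, r^3}: (1)*(-1/2 + sqrt(5)/2), {s, sr, ..., sr^4}: (1)*(0)
so (chi_1 * chi_4) takes values
  {e} -> 2, {r^1, r^4} -> -sqrt(5)/2 - 1/2, {r^2, r^3} -> -1/2 + sqrt(5)/2, {s, sr, ..., sr^4} -> 0.
Now take the inner product of this character with each irreducible chi from the table, <chi_1*chi_4, chi> = (1/10) sum_C |C| (chi_1*chi_4)(C) conj(chi(C)):
  <chi_1*chi_4, chi_1> = (1/10)[1*(2)*conj(1) + 2*(-sqrt(5)/2 - 1/2)*conj(1) + 2*(-1/2 + sqrt(5)/2)*conj(1) + 5*(0)*conj(1)]
      = (1/10)[(2) + (-sqrt(5) - 1) + (-1 + sqrt(5)) + (0)] = 0/10 = 0
  <chi_1*chi_4, chi_2> = (1/10)[1*(2)*conj(1) + 2*(-sqrt(5)/2 - 1/2)*conj(1) + 2*(-1/2 + sqrt(5)/2)*conj(1) + 5*(0)*conj(-1)]
      = (1/10)[(2) + (-sqrt(5) - 1) + (-1 + sqrt(5)) + (0)] = 0/10 = 0
  <chi_1*chi_4, chi_3> = (1/10)[1*(2)*conj(2) + 2*(-sqrt(5)/2 - 1/2)*conj(-1/2 + sqrt(5)/2) + 2*(-1/2 + sqrt(5)/2)*conj(-sqrt(5)/2 - 1/2) + 5*(0)*conj(0)]
      = (1/10)[(4) + (-2) + (-2) + (0)] = 0/10 = 0
  <chi_1*chi_4, chi_4> = (1/10)[1*(2)*conj(2) + 2*(-sqrt(5)/2 - 1/2)*conj(-sqrt(5)/2 - 1/2) + 2*(-1/2 + sqrt(5)/2)*conj(-1/2 + sqrt(5)/2) + 5*(0)*conj(0)]
      = (1/10)[(4) + (sqrt(5) + 3) + (3 - sqrt(5)) + (0)] = 10/10 = 1
Hence the multiplicities are chi_4: 1. Dimension check: dim(chi_1)*dim(chi_4) = 1*2 = 2 and sum (mult * dim) = 1*2 = 2.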